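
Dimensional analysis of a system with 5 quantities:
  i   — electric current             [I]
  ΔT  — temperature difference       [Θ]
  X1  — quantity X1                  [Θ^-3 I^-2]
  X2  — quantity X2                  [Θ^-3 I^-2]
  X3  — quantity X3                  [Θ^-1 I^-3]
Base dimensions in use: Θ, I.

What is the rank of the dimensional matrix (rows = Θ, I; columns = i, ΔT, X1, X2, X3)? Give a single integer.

2

Dimensional matrix (Θ×I by i×ΔT×X1×X2×X3):
  Θ: [ 0  1 -3 -3 -1]
  I: [ 1  0 -2 -2 -3]
RREF → pivots at {i,ΔT} ⇒ r = 2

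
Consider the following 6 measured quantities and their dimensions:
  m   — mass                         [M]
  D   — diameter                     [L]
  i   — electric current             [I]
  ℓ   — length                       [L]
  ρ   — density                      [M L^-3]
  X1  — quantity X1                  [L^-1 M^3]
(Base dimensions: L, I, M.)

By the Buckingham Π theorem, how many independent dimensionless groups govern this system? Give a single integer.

Write exponents as rows L,I,M / cols m,D,i,ℓ,ρ,X1:
  L: [ 0  1  0  1 -3 -1]
  I: [ 0  0  1  0  0  0]
  M: [ 1  0  0  0  1  3]
Row reduction gives pivot columns m,D,i; rank = 3
Π count = n − r = 6 − 3 = 3

3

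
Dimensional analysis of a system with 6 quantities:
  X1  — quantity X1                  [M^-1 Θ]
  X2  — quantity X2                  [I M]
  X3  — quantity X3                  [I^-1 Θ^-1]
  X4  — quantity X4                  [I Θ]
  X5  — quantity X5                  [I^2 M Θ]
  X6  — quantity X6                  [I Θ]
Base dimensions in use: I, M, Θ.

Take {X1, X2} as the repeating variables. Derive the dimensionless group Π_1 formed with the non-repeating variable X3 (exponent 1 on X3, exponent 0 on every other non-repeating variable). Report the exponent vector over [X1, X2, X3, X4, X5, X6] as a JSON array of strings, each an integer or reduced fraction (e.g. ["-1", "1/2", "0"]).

Dimensional matrix (I×M×Θ by X1×X2×X3×X4×X5×X6):
  I: [ 0  1 -1  1  2  1]
  M: [-1  1  0  0  1  0]
  Θ: [ 1  0 -1  1  1  1]
Row reduction gives pivot columns X1,X2; rank = 2
Pivot set = {X1,X2}, free = {X3,X4,X5,X6}
RREF:
  r0: [   1    0   -1    1    1    1]
  r1: [   0    1   -1    1    2    1]
  r2: [   0    0    0    0    0    0]
Fix exponent of X3 at 1, X4 at 0, X5 at 0, X6 at 0; solve each RREF row for its pivot's exponent:
  r0: exp(X1) + (-1)·1 = 0 ⇒ exp(X1) = 1
  r1: exp(X2) + (-1)·1 = 0 ⇒ exp(X2) = 1
Π_1 = X1 · X2 · X3

["1", "1", "1", "0", "0", "0"]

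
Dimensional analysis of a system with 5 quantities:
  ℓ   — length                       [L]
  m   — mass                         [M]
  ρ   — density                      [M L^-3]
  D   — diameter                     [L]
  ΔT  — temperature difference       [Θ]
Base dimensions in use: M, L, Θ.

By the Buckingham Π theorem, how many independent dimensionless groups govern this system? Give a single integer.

2

Write exponents as rows M,L,Θ / cols ℓ,m,ρ,D,ΔT:
  M: [ 0  1  1  0  0]
  L: [ 1  0 -3  1  0]
  Θ: [ 0  0  0  0  1]
Echelon form has 3 nonzero rows (pivots: ℓ,m,ΔT)
Π count = n − r = 5 − 3 = 2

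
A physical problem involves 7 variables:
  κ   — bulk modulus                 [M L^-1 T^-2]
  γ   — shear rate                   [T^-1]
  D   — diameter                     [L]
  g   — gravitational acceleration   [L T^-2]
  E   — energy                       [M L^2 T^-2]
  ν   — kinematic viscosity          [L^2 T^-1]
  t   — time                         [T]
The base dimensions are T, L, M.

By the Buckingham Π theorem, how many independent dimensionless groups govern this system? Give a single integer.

Dimensional matrix (T×L×M by κ×γ×D×g×E×ν×t):
  T: [-2 -1  0 -2 -2 -1  1]
  L: [-1  0  1  1  2  2  0]
  M: [ 1  0  0  0  1  0  0]
Row reduction gives pivot columns κ,γ,D; rank = 3
7 vars − rank 3 = 4 Π groups

4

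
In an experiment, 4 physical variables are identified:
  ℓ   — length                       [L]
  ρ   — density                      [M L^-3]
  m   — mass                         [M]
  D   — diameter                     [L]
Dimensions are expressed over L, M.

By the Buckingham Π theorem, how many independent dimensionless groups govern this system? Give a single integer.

2

Write exponents as rows L,M / cols ℓ,ρ,m,D:
  L: [ 1 -3  0  1]
  M: [ 0  1  1  0]
Echelon form has 2 nonzero rows (pivots: ℓ,ρ)
n=4, r=2 ⇒ 2 dimensionless groups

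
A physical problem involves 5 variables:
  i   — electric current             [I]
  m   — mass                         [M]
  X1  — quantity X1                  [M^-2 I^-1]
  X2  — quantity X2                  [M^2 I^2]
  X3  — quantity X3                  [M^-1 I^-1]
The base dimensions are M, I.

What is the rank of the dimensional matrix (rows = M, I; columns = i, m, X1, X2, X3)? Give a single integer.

2

Dimensional matrix (M×I by i×m×X1×X2×X3):
  M: [ 0  1 -2  2 -1]
  I: [ 1  0 -1  2 -1]
Row reduction gives pivot columns i,m; rank = 2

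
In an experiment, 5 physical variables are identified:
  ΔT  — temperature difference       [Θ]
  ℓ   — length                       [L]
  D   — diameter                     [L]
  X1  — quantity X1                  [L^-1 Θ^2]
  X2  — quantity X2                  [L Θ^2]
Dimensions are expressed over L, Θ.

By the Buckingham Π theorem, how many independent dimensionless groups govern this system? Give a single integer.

Write exponents as rows L,Θ / cols ΔT,ℓ,D,X1,X2:
  L: [ 0  1  1 -1  1]
  Θ: [ 1  0  0  2  2]
Row reduction gives pivot columns ΔT,ℓ; rank = 2
Π count = n − r = 5 − 2 = 3

3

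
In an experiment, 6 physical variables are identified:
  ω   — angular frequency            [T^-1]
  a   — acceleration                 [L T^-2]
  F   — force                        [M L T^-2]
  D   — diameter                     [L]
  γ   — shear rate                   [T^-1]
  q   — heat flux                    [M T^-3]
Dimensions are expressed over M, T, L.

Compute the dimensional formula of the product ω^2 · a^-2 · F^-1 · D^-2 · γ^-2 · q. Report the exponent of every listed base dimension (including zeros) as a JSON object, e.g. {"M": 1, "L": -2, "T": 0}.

Write exponents as rows M,T,L / cols ω,a,F,D,γ,q:
  M: [ 0  0  1  0  0  1]
  T: [-1 -2 -2  0 -1 -3]
  L: [ 0  1  1  1  0  0]
  [M]: (2)·0+(-2)·0+(-1)·1+(-2)·0+(-2)·0+(1)·1 = 0
  [T]: (2)·-1+(-2)·-2+(-1)·-2+(-2)·0+(-2)·-1+(1)·-3 = 3
  [L]: (2)·0+(-2)·1+(-1)·1+(-2)·1+(-2)·0+(1)·0 = -5
⇒ T^3 L^-5

{"M": 0, "T": 3, "L": -5}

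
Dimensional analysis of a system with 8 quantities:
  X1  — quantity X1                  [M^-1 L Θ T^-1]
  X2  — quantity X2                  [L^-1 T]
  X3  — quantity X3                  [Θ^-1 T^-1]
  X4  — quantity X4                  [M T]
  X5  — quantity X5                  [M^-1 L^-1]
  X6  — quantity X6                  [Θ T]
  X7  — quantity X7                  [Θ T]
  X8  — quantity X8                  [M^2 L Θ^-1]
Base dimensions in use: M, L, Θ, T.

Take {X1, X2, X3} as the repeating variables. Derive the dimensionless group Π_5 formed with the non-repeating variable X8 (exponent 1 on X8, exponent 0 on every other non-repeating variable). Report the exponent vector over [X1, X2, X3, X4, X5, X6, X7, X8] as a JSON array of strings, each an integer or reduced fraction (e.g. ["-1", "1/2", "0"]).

Dimensional matrix (M×L×Θ×T by X1×X2×X3×X4×X5×X6×X7×X8):
  M: [-1  0  0  1 -1  0  0  2]
  L: [ 1 -1  0  0 -1  0  0  1]
  Θ: [ 1  0 -1  0  0  1  1 -1]
  T: [-1  1 -1  1  0  1  1  0]
Echelon form has 3 nonzero rows (pivots: X1,X2,X3)
Repeat: X1,X2,X3; free: X4,X5,X6,X7,X8
RREF:
  r0: [   1    0    0   -1    1    0    0   -2]
  r1: [   0    1    0   -1    2    0    0   -3]
  r2: [   0    0    1   -1    1   -1   -1   -1]
  r3: [   0    0    0    0    0    0    0    0]
Fix exponent of X8 at 1, X4 at 0, X5 at 0, X6 at 0, X7 at 0; solve each RREF row for its pivot's exponent:
  r0: exp(X1) + (-2)·1 = 0 ⇒ exp(X1) = 2
  r1: exp(X2) + (-3)·1 = 0 ⇒ exp(X2) = 3
  r2: exp(X3) + (-1)·1 = 0 ⇒ exp(X3) = 1
Π_5 = X1^2 · X2^3 · X3 · X8

["2", "3", "1", "0", "0", "0", "0", "1"]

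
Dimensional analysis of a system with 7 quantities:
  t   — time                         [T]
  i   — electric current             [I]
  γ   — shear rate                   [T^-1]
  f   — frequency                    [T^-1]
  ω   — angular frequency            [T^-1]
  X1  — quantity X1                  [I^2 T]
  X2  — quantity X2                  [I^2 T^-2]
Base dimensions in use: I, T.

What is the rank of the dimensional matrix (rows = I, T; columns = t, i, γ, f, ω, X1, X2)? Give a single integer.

2

Exponent matrix [I,T] × [t,i,γ,f,ω,X1,X2]:
  I: [ 0  1  0  0  0  2  2]
  T: [ 1  0 -1 -1 -1  1 -2]
Row reduction gives pivot columns t,i; rank = 2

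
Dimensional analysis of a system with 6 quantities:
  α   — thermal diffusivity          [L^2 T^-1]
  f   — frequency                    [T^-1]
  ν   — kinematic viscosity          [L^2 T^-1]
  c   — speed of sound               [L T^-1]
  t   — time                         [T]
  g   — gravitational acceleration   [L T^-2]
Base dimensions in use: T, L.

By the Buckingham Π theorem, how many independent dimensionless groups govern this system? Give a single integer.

4

Exponent matrix [T,L] × [α,f,ν,c,t,g]:
  T: [-1 -1 -1 -1  1 -2]
  L: [ 2  0  2  1  0  1]
Row reduction gives pivot columns α,f; rank = 2
6 vars − rank 2 = 4 Π groups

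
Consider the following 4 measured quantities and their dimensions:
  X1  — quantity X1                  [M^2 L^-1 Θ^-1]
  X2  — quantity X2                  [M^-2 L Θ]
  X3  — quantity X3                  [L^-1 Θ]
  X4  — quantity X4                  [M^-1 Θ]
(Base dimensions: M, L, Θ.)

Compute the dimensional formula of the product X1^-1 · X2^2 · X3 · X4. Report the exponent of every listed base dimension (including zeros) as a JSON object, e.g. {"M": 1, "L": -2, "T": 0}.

{"M": -7, "L": 2, "Θ": 5}

Exponent matrix [M,L,Θ] × [X1,X2,X3,X4]:
  M: [ 2 -2  0 -1]
  L: [-1  1 -1  0]
  Θ: [-1  1  1  1]
  [M]: (-1)·2+(2)·-2+(1)·0+(1)·-1 = -7
  [L]: (-1)·-1+(2)·1+(1)·-1+(1)·0 = 2
  [Θ]: (-1)·-1+(2)·1+(1)·1+(1)·1 = 5
⇒ M^-7 L^2 Θ^5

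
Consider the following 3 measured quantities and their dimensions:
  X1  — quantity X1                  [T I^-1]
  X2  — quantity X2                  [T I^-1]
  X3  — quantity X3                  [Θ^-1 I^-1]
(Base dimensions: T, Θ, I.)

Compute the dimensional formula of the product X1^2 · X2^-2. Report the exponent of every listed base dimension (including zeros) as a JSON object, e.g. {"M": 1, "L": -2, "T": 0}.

{"T": 0, "Θ": 0, "I": 0}

Dimensional matrix (T×Θ×I by X1×X2×X3):
  T: [ 1  1  0]
  Θ: [ 0  0 -1]
  I: [-1 -1 -1]
  [T]: (2)·1+(-2)·1 = 0
  [Θ]: (2)·0+(-2)·0 = 0
  [I]: (2)·-1+(-2)·-1 = 0
⇒ 1 (dimensionless)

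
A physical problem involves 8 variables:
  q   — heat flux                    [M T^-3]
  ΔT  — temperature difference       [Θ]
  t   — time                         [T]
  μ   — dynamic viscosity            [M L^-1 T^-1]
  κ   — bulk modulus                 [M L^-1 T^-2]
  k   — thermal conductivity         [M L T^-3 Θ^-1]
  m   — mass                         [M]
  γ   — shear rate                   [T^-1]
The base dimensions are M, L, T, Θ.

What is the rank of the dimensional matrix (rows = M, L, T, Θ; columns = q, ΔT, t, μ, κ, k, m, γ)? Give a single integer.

4

Exponent matrix [M,L,T,Θ] × [q,ΔT,t,μ,κ,k,m,γ]:
  M: [ 1  0  0  1  1  1  1  0]
  L: [ 0  0  0 -1 -1  1  0  0]
  T: [-3  0  1 -1 -2 -3  0 -1]
  Θ: [ 0  1  0  0  0 -1  0  0]
RREF → pivots at {q,ΔT,t,μ} ⇒ r = 4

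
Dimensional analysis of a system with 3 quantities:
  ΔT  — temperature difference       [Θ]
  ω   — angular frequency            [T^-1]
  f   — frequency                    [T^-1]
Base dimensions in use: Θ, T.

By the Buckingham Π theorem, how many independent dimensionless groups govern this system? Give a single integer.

Exponent matrix [Θ,T] × [ΔT,ω,f]:
  Θ: [ 1  0  0]
  T: [ 0 -1 -1]
Row reduction gives pivot columns ΔT,ω; rank = 2
n=3, r=2 ⇒ 1 dimensionless group

1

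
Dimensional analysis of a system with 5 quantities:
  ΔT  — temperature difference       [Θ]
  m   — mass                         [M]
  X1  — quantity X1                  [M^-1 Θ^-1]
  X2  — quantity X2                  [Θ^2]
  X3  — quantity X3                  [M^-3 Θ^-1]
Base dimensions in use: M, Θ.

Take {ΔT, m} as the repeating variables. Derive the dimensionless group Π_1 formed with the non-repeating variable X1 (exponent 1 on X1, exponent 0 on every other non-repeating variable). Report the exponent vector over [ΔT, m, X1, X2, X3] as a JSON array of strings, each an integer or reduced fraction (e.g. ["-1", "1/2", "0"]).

Dimensional matrix (M×Θ by ΔT×m×X1×X2×X3):
  M: [ 0  1 -1  0 -3]
  Θ: [ 1  0 -1  2 -1]
Echelon form has 2 nonzero rows (pivots: ΔT,m)
Pivot set = {ΔT,m}, free = {X1,X2,X3}
RREF:
  r0: [   1    0   -1    2   -1]
  r1: [   0    1   -1    0   -3]
Fix exponent of X1 at 1, X2 at 0, X3 at 0; solve each RREF row for its pivot's exponent:
  r0: exp(ΔT) + (-1)·1 = 0 ⇒ exp(ΔT) = 1
  r1: exp(m) + (-1)·1 = 0 ⇒ exp(m) = 1
Π_1 = ΔT · m · X1

["1", "1", "1", "0", "0"]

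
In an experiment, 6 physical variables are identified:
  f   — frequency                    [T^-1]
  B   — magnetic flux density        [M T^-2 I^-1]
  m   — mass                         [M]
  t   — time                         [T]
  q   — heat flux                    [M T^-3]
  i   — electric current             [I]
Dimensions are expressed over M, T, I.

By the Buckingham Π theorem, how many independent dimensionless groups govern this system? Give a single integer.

3

Dimensional matrix (M×T×I by f×B×m×t×q×i):
  M: [ 0  1  1  0  1  0]
  T: [-1 -2  0  1 -3  0]
  I: [ 0 -1  0  0  0  1]
Echelon form has 3 nonzero rows (pivots: f,B,m)
6 vars − rank 3 = 3 Π groups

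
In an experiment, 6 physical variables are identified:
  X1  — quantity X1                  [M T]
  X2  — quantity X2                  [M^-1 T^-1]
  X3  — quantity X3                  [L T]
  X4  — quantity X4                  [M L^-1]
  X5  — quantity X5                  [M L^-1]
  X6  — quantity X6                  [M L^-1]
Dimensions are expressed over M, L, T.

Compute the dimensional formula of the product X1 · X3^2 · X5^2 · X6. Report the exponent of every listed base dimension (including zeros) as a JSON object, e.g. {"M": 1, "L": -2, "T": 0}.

{"M": 4, "L": -1, "T": 3}

Dimensional matrix (M×L×T by X1×X2×X3×X4×X5×X6):
  M: [ 1 -1  0  1  1  1]
  L: [ 0  0  1 -1 -1 -1]
  T: [ 1 -1  1  0  0  0]
  [M]: (1)·1+(2)·0+(2)·1+(1)·1 = 4
  [L]: (1)·0+(2)·1+(2)·-1+(1)·-1 = -1
  [T]: (1)·1+(2)·1+(2)·0+(1)·0 = 3
⇒ M^4 L^-1 T^3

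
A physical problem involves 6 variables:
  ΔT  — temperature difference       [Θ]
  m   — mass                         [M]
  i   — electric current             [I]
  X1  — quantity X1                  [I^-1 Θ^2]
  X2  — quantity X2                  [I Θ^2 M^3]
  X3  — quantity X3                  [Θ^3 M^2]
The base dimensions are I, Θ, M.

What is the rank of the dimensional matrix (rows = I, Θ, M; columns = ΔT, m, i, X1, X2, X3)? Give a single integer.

Write exponents as rows I,Θ,M / cols ΔT,m,i,X1,X2,X3:
  I: [ 0  0  1 -1  1  0]
  Θ: [ 1  0  0  2  2  3]
  M: [ 0  1  0  0  3  2]
RREF → pivots at {ΔT,m,i} ⇒ r = 3

3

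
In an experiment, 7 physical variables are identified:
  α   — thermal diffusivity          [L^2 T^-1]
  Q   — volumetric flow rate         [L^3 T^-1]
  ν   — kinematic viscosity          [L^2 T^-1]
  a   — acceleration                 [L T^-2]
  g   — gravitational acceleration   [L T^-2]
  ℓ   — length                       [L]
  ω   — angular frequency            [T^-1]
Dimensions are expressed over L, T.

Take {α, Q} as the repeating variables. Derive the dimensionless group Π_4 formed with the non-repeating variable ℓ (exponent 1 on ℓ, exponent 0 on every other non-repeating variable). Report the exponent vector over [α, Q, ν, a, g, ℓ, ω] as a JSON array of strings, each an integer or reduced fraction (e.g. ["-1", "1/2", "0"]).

Exponent matrix [L,T] × [α,Q,ν,a,g,ℓ,ω]:
  L: [ 2  3  2  1  1  1  0]
  T: [-1 -1 -1 -2 -2  0 -1]
Echelon form has 2 nonzero rows (pivots: α,Q)
Pivot set = {α,Q}, free = {ν,a,g,ℓ,ω}
RREF:
  r0: [   1    0    1    5    5   -1    3]
  r1: [   0    1    0   -3   -3    1   -2]
Fix exponent of ℓ at 1, ν at 0, a at 0, g at 0, ω at 0; solve each RREF row for its pivot's exponent:
  r0: exp(α) + (-1)·1 = 0 ⇒ exp(α) = 1
  r1: exp(Q) + (1)·1 = 0 ⇒ exp(Q) = -1
Π_4 = α · Q^-1 · ℓ

["1", "-1", "0", "0", "0", "1", "0"]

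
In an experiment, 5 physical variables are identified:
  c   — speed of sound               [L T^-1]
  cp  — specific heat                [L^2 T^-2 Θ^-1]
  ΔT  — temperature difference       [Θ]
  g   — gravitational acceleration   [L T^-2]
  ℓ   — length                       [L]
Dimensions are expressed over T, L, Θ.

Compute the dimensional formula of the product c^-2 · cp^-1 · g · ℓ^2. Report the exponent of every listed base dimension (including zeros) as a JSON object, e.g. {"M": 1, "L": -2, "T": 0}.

Write exponents as rows T,L,Θ / cols c,cp,ΔT,g,ℓ:
  T: [-1 -2  0 -2  0]
  L: [ 1  2  0  1  1]
  Θ: [ 0 -1  1  0  0]
  [T]: (-2)·-1+(-1)·-2+(1)·-2+(2)·0 = 2
  [L]: (-2)·1+(-1)·2+(1)·1+(2)·1 = -1
  [Θ]: (-2)·0+(-1)·-1+(1)·0+(2)·0 = 1
⇒ T^2 L^-1 Θ

{"T": 2, "L": -1, "Θ": 1}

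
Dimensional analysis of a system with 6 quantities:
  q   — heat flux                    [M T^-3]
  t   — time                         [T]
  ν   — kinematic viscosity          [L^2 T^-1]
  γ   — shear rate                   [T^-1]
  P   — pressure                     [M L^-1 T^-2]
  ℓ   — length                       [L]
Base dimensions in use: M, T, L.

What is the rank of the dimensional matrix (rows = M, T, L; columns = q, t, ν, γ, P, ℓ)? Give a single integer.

3

Exponent matrix [M,T,L] × [q,t,ν,γ,P,ℓ]:
  M: [ 1  0  0  0  1  0]
  T: [-3  1 -1 -1 -2  0]
  L: [ 0  0  2  0 -1  1]
Row reduction gives pivot columns q,t,ν; rank = 3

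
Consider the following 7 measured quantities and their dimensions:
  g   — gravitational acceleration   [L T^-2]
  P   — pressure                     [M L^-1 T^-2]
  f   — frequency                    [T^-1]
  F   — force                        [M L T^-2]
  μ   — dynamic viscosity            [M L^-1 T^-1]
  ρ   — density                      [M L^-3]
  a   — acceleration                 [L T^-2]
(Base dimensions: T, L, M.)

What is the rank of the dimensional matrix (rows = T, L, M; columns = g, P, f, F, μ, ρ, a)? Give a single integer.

Dimensional matrix (T×L×M by g×P×f×F×μ×ρ×a):
  T: [-2 -2 -1 -2 -1  0 -2]
  L: [ 1 -1  0  1 -1 -3  1]
  M: [ 0  1  0  1  1  1  0]
Row reduction gives pivot columns g,P,f; rank = 3

3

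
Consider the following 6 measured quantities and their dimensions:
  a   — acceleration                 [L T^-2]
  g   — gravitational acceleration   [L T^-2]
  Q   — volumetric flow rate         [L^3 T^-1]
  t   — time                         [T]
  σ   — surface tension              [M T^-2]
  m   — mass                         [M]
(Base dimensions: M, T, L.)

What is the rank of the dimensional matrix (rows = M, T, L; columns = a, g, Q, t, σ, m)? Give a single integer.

Write exponents as rows M,T,L / cols a,g,Q,t,σ,m:
  M: [ 0  0  0  0  1  1]
  T: [-2 -2 -1  1 -2  0]
  L: [ 1  1  3  0  0  0]
Row reduction gives pivot columns a,Q,σ; rank = 3

3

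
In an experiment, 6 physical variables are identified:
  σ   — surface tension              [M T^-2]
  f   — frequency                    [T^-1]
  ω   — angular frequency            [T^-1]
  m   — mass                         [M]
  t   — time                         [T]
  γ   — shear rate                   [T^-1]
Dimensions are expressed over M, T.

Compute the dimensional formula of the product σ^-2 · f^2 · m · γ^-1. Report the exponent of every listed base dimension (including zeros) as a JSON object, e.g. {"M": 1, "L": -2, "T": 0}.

{"M": -1, "T": 3}

Write exponents as rows M,T / cols σ,f,ω,m,t,γ:
  M: [ 1  0  0  1  0  0]
  T: [-2 -1 -1  0  1 -1]
  [M]: (-2)·1+(2)·0+(1)·1+(-1)·0 = -1
  [T]: (-2)·-2+(2)·-1+(1)·0+(-1)·-1 = 3
⇒ M^-1 T^3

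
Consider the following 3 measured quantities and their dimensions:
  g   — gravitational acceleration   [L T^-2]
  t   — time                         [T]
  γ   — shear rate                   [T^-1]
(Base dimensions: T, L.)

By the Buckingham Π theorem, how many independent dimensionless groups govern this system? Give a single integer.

Write exponents as rows T,L / cols g,t,γ:
  T: [-2  1 -1]
  L: [ 1  0  0]
RREF → pivots at {g,t} ⇒ r = 2
Π count = n − r = 3 − 2 = 1

1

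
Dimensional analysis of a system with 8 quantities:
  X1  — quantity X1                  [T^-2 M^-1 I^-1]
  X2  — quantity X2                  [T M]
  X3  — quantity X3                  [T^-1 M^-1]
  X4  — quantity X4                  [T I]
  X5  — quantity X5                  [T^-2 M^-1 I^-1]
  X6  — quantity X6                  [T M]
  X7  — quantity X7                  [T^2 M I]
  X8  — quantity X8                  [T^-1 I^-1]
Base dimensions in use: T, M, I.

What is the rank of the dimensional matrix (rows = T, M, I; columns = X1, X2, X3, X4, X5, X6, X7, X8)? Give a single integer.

2

Dimensional matrix (T×M×I by X1×X2×X3×X4×X5×X6×X7×X8):
  T: [-2  1 -1  1 -2  1  2 -1]
  M: [-1  1 -1  0 -1  1  1  0]
  I: [-1  0  0  1 -1  0  1 -1]
Echelon form has 2 nonzero rows (pivots: X1,X2)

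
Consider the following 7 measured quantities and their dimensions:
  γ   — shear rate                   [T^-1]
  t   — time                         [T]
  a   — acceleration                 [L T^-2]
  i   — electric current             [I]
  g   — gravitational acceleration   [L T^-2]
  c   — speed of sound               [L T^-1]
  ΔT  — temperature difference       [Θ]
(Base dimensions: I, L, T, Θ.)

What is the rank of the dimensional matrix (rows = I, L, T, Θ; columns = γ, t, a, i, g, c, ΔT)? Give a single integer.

Write exponents as rows I,L,T,Θ / cols γ,t,a,i,g,c,ΔT:
  I: [ 0  0  0  1  0  0  0]
  L: [ 0  0  1  0  1  1  0]
  T: [-1  1 -2  0 -2 -1  0]
  Θ: [ 0  0  0  0  0  0  1]
Echelon form has 4 nonzero rows (pivots: γ,a,i,ΔT)

4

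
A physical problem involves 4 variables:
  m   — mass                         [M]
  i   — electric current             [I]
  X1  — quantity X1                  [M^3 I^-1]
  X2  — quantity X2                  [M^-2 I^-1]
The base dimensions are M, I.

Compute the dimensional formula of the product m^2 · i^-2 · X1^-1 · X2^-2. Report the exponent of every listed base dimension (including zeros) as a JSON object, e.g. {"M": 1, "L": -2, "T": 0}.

Dimensional matrix (M×I by m×i×X1×X2):
  M: [ 1  0  3 -2]
  I: [ 0  1 -1 -1]
  [M]: (2)·1+(-2)·0+(-1)·3+(-2)·-2 = 3
  [I]: (2)·0+(-2)·1+(-1)·-1+(-2)·-1 = 1
⇒ M^3 I

{"M": 3, "I": 1}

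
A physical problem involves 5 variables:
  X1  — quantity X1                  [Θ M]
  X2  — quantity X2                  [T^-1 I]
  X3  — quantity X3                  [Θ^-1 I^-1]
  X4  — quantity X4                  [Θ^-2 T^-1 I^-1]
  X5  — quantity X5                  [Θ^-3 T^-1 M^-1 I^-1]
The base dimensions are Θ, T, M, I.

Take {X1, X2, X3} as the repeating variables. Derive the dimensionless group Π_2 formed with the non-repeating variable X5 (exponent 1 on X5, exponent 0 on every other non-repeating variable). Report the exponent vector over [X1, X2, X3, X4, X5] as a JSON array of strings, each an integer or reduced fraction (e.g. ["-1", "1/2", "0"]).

["1", "-1", "-2", "0", "1"]

Write exponents as rows Θ,T,M,I / cols X1,X2,X3,X4,X5:
  Θ: [ 1  0 -1 -2 -3]
  T: [ 0 -1  0 -1 -1]
  M: [ 1  0  0  0 -1]
  I: [ 0  1 -1 -1 -1]
Echelon form has 3 nonzero rows (pivots: X1,X2,X3)
Repeat: X1,X2,X3; free: X4,X5
RREF:
  r0: [   1    0    0    0   -1]
  r1: [   0    1    0    1    1]
  r2: [   0    0    1    2    2]
  r3: [   0    0    0    0    0]
Fix exponent of X5 at 1, X4 at 0; solve each RREF row for its pivot's exponent:
  r0: exp(X1) + (-1)·1 = 0 ⇒ exp(X1) = 1
  r1: exp(X2) + (1)·1 = 0 ⇒ exp(X2) = -1
  r2: exp(X3) + (2)·1 = 0 ⇒ exp(X3) = -2
Π_2 = X1 · X2^-1 · X3^-2 · X5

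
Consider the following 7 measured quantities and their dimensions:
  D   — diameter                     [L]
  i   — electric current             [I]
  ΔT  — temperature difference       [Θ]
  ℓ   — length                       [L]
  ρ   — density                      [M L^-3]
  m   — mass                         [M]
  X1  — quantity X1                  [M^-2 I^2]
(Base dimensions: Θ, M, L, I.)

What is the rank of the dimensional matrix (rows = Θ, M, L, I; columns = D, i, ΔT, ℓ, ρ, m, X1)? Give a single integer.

Write exponents as rows Θ,M,L,I / cols D,i,ΔT,ℓ,ρ,m,X1:
  Θ: [ 0  0  1  0  0  0  0]
  M: [ 0  0  0  0  1  1 -2]
  L: [ 1  0  0  1 -3  0  0]
  I: [ 0  1  0  0  0  0  2]
Echelon form has 4 nonzero rows (pivots: D,i,ΔT,ρ)

4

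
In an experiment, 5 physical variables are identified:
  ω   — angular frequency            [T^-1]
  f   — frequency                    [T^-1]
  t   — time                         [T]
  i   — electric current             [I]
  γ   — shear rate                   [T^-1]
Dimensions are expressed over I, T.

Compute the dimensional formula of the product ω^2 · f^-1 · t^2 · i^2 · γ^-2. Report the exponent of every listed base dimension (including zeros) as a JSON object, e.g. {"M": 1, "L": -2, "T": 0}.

Dimensional matrix (I×T by ω×f×t×i×γ):
  I: [ 0  0  0  1  0]
  T: [-1 -1  1  0 -1]
  [I]: (2)·0+(-1)·0+(2)·0+(2)·1+(-2)·0 = 2
  [T]: (2)·-1+(-1)·-1+(2)·1+(2)·0+(-2)·-1 = 3
⇒ I^2 T^3

{"I": 2, "T": 3}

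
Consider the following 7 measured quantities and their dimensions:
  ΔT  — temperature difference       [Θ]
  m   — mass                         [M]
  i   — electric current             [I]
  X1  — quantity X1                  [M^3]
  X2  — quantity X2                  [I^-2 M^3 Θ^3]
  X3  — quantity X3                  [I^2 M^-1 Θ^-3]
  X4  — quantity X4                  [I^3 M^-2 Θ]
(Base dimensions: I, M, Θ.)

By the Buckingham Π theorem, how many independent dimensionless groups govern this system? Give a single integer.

Exponent matrix [I,M,Θ] × [ΔT,m,i,X1,X2,X3,X4]:
  I: [ 0  0  1  0 -2  2  3]
  M: [ 0  1  0  3  3 -1 -2]
  Θ: [ 1  0  0  0  3 -3  1]
Row reduction gives pivot columns ΔT,m,i; rank = 3
7 vars − rank 3 = 4 Π groups

4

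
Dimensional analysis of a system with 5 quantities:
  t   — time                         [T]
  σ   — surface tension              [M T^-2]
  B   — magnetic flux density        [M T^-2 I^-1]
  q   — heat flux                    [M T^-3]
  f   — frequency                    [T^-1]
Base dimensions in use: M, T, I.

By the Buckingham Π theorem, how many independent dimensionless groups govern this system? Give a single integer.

2

Dimensional matrix (M×T×I by t×σ×B×q×f):
  M: [ 0  1  1  1  0]
  T: [ 1 -2 -2 -3 -1]
  I: [ 0  0 -1  0  0]
RREF → pivots at {t,σ,B} ⇒ r = 3
Π count = n − r = 5 − 3 = 2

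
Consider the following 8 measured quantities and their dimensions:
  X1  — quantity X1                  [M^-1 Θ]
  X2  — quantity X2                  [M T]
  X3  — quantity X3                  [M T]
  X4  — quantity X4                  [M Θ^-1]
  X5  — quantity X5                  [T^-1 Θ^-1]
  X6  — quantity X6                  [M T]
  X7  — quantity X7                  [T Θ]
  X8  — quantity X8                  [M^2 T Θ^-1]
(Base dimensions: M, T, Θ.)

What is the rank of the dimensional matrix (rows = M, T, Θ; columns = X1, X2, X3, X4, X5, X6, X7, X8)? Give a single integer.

2

Dimensional matrix (M×T×Θ by X1×X2×X3×X4×X5×X6×X7×X8):
  M: [-1  1  1  1  0  1  0  2]
  T: [ 0  1  1  0 -1  1  1  1]
  Θ: [ 1  0  0 -1 -1  0  1 -1]
Row reduction gives pivot columns X1,X2; rank = 2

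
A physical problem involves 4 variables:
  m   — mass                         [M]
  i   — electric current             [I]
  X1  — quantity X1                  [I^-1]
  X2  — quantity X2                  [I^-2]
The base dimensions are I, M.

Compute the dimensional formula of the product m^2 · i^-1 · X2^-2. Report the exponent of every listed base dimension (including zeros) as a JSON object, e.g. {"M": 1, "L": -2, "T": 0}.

{"I": 3, "M": 2}

Dimensional matrix (I×M by m×i×X1×X2):
  I: [ 0  1 -1 -2]
  M: [ 1  0  0  0]
  [I]: (2)·0+(-1)·1+(-2)·-2 = 3
  [M]: (2)·1+(-1)·0+(-2)·0 = 2
⇒ I^3 M^2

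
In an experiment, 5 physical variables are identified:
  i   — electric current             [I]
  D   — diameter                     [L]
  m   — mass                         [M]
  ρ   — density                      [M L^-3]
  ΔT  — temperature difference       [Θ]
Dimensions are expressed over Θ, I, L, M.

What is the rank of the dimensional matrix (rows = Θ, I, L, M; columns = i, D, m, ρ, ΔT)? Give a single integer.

Dimensional matrix (Θ×I×L×M by i×D×m×ρ×ΔT):
  Θ: [ 0  0  0  0  1]
  I: [ 1  0  0  0  0]
  L: [ 0  1  0 -3  0]
  M: [ 0  0  1  1  0]
Echelon form has 4 nonzero rows (pivots: i,D,m,ΔT)

4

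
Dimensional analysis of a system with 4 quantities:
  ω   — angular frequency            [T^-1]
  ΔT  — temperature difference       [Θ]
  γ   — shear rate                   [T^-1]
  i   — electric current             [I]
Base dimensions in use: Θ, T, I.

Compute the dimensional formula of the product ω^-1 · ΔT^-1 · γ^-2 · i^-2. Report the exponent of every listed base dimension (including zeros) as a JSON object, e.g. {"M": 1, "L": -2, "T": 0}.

Exponent matrix [Θ,T,I] × [ω,ΔT,γ,i]:
  Θ: [ 0  1  0  0]
  T: [-1  0 -1  0]
  I: [ 0  0  0  1]
  [Θ]: (-1)·0+(-1)·1+(-2)·0+(-2)·0 = -1
  [T]: (-1)·-1+(-1)·0+(-2)·-1+(-2)·0 = 3
  [I]: (-1)·0+(-1)·0+(-2)·0+(-2)·1 = -2
⇒ Θ^-1 T^3 I^-2

{"Θ": -1, "T": 3, "I": -2}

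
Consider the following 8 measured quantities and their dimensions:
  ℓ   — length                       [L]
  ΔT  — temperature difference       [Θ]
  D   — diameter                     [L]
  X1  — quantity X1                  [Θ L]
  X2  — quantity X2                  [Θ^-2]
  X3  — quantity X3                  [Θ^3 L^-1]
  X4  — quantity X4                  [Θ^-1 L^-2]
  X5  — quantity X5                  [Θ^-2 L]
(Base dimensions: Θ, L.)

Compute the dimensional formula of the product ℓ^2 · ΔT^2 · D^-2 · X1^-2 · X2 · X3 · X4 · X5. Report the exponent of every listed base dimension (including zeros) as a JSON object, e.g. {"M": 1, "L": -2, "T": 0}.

Exponent matrix [Θ,L] × [ℓ,ΔT,D,X1,X2,X3,X4,X5]:
  Θ: [ 0  1  0  1 -2  3 -1 -2]
  L: [ 1  0  1  1  0 -1 -2  1]
  [Θ]: (2)·0+(2)·1+(-2)·0+(-2)·1+(1)·-2+(1)·3+(1)·-1+(1)·-2 = -2
  [L]: (2)·1+(2)·0+(-2)·1+(-2)·1+(1)·0+(1)·-1+(1)·-2+(1)·1 = -4
⇒ Θ^-2 L^-4

{"Θ": -2, "L": -4}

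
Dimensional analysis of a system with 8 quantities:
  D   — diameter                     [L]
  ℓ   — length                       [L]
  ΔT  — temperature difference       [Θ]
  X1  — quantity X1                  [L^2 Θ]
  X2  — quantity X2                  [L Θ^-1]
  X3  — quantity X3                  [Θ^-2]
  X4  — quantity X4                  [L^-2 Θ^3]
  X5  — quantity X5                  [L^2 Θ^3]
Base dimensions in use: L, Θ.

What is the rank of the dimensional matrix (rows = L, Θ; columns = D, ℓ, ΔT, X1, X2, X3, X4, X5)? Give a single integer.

Exponent matrix [L,Θ] × [D,ℓ,ΔT,X1,X2,X3,X4,X5]:
  L: [ 1  1  0  2  1  0 -2  2]
  Θ: [ 0  0  1  1 -1 -2  3  3]
Echelon form has 2 nonzero rows (pivots: D,ΔT)

2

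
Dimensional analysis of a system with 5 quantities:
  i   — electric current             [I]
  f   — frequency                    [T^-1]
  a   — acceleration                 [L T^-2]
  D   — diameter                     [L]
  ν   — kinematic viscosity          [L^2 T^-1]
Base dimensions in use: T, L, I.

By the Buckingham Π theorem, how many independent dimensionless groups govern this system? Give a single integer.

2

Exponent matrix [T,L,I] × [i,f,a,D,ν]:
  T: [ 0 -1 -2  0 -1]
  L: [ 0  0  1  1  2]
  I: [ 1  0  0  0  0]
RREF → pivots at {i,f,a} ⇒ r = 3
Π count = n − r = 5 − 3 = 2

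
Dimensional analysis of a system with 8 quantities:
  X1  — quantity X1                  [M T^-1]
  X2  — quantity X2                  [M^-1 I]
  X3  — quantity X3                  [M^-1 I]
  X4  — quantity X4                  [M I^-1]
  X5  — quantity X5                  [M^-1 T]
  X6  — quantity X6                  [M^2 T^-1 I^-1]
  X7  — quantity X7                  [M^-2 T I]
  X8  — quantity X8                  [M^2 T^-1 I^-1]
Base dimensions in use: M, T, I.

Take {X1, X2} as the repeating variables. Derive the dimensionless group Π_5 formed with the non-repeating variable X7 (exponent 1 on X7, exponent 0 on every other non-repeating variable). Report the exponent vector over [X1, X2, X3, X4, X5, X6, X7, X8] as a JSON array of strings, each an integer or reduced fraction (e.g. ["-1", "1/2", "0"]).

["1", "-1", "0", "0", "0", "0", "1", "0"]

Exponent matrix [M,T,I] × [X1,X2,X3,X4,X5,X6,X7,X8]:
  M: [ 1 -1 -1  1 -1  2 -2  2]
  T: [-1  0  0  0  1 -1  1 -1]
  I: [ 0  1  1 -1  0 -1  1 -1]
Echelon form has 2 nonzero rows (pivots: X1,X2)
Pivot set = {X1,X2}, free = {X3,X4,X5,X6,X7,X8}
RREF:
  r0: [   1    0    0    0   -1    1   -1    1]
  r1: [   0    1    1   -1    0   -1    1   -1]
  r2: [   0    0    0    0    0    0    0    0]
Fix exponent of X7 at 1, X3 at 0, X4 at 0, X5 at 0, X6 at 0, X8 at 0; solve each RREF row for its pivot's exponent:
  r0: exp(X1) + (-1)·1 = 0 ⇒ exp(X1) = 1
  r1: exp(X2) + (1)·1 = 0 ⇒ exp(X2) = -1
Π_5 = X1 · X2^-1 · X7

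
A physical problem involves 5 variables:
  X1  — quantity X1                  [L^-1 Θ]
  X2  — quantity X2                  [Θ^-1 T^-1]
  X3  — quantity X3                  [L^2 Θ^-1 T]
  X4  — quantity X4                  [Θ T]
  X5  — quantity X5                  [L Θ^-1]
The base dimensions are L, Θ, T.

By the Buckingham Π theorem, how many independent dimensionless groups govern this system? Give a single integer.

3

Exponent matrix [L,Θ,T] × [X1,X2,X3,X4,X5]:
  L: [-1  0  2  0  1]
  Θ: [ 1 -1 -1  1 -1]
  T: [ 0 -1  1  1  0]
RREF → pivots at {X1,X2} ⇒ r = 2
Π count = n − r = 5 − 2 = 3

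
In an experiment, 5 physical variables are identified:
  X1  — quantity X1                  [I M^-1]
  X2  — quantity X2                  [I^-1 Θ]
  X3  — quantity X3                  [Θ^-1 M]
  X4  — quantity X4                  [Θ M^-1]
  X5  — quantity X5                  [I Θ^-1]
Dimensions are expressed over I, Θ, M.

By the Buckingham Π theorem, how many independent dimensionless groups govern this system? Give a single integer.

3

Dimensional matrix (I×Θ×M by X1×X2×X3×X4×X5):
  I: [ 1 -1  0  0  1]
  Θ: [ 0  1 -1  1 -1]
  M: [-1  0  1 -1  0]
RREF → pivots at {X1,X2} ⇒ r = 2
5 vars − rank 2 = 3 Π groups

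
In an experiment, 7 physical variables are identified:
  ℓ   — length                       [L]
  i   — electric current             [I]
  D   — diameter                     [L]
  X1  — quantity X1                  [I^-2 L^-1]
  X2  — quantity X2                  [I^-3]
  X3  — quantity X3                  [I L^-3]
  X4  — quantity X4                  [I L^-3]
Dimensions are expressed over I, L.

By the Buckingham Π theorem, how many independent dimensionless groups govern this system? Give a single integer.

Dimensional matrix (I×L by ℓ×i×D×X1×X2×X3×X4):
  I: [ 0  1  0 -2 -3  1  1]
  L: [ 1  0  1 -1  0 -3 -3]
RREF → pivots at {ℓ,i} ⇒ r = 2
n=7, r=2 ⇒ 5 dimensionless groups

5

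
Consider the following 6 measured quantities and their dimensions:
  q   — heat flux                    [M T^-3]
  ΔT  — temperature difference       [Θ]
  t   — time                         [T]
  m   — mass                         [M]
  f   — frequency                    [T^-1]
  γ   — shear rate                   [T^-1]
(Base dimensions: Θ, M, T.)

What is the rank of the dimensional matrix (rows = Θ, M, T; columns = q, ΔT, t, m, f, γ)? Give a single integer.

Dimensional matrix (Θ×M×T by q×ΔT×t×m×f×γ):
  Θ: [ 0  1  0  0  0  0]
  M: [ 1  0  0  1  0  0]
  T: [-3  0  1  0 -1 -1]
Row reduction gives pivot columns q,ΔT,t; rank = 3

3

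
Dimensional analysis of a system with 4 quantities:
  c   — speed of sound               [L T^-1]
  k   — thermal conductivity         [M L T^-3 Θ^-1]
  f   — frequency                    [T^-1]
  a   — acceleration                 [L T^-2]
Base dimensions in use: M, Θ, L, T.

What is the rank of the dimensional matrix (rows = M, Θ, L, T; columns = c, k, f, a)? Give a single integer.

Dimensional matrix (M×Θ×L×T by c×k×f×a):
  M: [ 0  1  0  0]
  Θ: [ 0 -1  0  0]
  L: [ 1  1  0  1]
  T: [-1 -3 -1 -2]
Row reduction gives pivot columns c,k,f; rank = 3

3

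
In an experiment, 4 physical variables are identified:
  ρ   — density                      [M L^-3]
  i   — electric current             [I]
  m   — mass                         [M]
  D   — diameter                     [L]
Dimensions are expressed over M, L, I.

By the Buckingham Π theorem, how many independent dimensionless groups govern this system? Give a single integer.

Write exponents as rows M,L,I / cols ρ,i,m,D:
  M: [ 1  0  1  0]
  L: [-3  0  0  1]
  I: [ 0  1  0  0]
RREF → pivots at {ρ,i,m} ⇒ r = 3
n=4, r=3 ⇒ 1 dimensionless group

1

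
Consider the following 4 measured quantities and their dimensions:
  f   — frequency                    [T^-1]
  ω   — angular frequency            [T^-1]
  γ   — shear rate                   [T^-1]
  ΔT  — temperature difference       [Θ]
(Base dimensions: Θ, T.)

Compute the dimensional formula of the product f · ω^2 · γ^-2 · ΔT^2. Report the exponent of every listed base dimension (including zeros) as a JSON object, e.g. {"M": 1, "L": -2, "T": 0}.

Dimensional matrix (Θ×T by f×ω×γ×ΔT):
  Θ: [ 0  0  0  1]
  T: [-1 -1 -1  0]
  [Θ]: (1)·0+(2)·0+(-2)·0+(2)·1 = 2
  [T]: (1)·-1+(2)·-1+(-2)·-1+(2)·0 = -1
⇒ Θ^2 T^-1

{"Θ": 2, "T": -1}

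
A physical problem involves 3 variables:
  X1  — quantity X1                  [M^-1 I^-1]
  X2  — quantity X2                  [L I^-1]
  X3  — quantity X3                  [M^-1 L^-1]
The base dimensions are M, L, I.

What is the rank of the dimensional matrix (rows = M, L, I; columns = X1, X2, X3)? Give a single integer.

2

Write exponents as rows M,L,I / cols X1,X2,X3:
  M: [-1  0 -1]
  L: [ 0  1 -1]
  I: [-1 -1  0]
Row reduction gives pivot columns X1,X2; rank = 2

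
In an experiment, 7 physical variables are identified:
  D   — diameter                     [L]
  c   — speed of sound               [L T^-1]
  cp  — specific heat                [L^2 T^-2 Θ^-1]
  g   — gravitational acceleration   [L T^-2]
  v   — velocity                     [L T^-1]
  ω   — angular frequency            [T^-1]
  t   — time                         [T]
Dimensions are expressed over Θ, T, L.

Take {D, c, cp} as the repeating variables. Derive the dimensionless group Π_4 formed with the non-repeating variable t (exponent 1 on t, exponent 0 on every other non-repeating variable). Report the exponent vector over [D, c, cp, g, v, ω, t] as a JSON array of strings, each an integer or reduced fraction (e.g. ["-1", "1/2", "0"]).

Dimensional matrix (Θ×T×L by D×c×cp×g×v×ω×t):
  Θ: [ 0  0 -1  0  0  0  0]
  T: [ 0 -1 -2 -2 -1 -1  1]
  L: [ 1  1  2  1  1  0  0]
Row reduction gives pivot columns D,c,cp; rank = 3
Pivot set = {D,c,cp}, free = {g,v,ω,t}
RREF:
  r0: [   1    0    0   -1    0   -1    1]
  r1: [   0    1    0    2    1    1   -1]
  r2: [   0    0    1    0    0    0    0]
Fix exponent of t at 1, g at 0, v at 0, ω at 0; solve each RREF row for its pivot's exponent:
  r0: exp(D) + (1)·1 = 0 ⇒ exp(D) = -1
  r1: exp(c) + (-1)·1 = 0 ⇒ exp(c) = 1
  r2: exp(cp) + (0)·1 = 0 ⇒ exp(cp) = 0
Π_4 = D^-1 · c · t

["-1", "1", "0", "0", "0", "0", "1"]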